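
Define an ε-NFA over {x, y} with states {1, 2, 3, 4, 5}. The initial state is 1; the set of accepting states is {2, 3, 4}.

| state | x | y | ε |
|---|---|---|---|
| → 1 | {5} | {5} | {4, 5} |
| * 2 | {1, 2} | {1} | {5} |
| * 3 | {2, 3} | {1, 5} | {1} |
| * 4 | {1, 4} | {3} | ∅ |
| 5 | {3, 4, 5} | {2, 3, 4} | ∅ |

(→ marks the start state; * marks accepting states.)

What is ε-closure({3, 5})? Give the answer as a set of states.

{1, 3, 4, 5}

Begin with {3, 5}.
3 →ε {1}; add 1.
1 →ε {4, 5}; add 4.
ε-closure = {1, 3, 4, 5}.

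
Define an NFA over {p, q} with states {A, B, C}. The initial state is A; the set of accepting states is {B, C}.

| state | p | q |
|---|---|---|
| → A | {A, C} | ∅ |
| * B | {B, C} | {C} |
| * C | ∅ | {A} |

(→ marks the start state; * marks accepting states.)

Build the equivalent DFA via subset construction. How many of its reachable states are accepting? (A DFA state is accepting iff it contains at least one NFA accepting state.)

1

Start state of the DFA: {A}.
{A} --p--> {A, C}  [new]
{A} --q--> ∅  [new]
{A, C} --p--> {A, C}  [seen]
{A, C} --q--> {A}  [seen]
∅ --p--> ∅  [seen]
∅ --q--> ∅  [seen]
Reachable DFA states: {A}, {A, C}, ∅.
Accepting DFA states (contain an NFA accepting state): {A, C}.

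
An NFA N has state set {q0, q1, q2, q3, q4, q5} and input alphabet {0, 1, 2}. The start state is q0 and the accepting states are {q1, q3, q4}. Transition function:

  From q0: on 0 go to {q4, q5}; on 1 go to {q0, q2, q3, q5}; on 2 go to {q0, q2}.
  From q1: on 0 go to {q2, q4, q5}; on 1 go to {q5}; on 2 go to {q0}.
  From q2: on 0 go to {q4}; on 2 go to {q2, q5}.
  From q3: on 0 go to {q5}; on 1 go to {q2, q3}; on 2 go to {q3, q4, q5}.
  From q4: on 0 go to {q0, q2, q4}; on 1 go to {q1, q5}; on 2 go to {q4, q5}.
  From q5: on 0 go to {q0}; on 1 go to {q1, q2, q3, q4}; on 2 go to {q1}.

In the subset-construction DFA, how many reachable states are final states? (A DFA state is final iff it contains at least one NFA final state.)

Start state of the DFA: {q0}.
{q0} --0--> {q4, q5}  [new]
{q0} --1--> {q0, q2, q3, q5}  [new]
{q0} --2--> {q0, q2}  [new]
{q4, q5} --0--> {q0, q2, q4}  [new]
{q4, q5} --1--> {q1, q2, q3, q4, q5}  [new]
{q4, q5} --2--> {q1, q4, q5}  [new]
{q0, q2, q3, q5} --0--> {q0, q4, q5}  [new]
{q0, q2, q3, q5} --1--> {q0, q1, q2, q3, q4, q5}  [new]
{q0, q2, q3, q5} --2--> {q0, q1, q2, q3, q4, q5}  [seen]
{q0, q2} --0--> {q4, q5}  [seen]
{q0, q2} --1--> {q0, q2, q3, q5}  [seen]
{q0, q2} --2--> {q0, q2, q5}  [new]
{q0, q2, q4} --0--> {q0, q2, q4, q5}  [new]
{q0, q2, q4} --1--> {q0, q1, q2, q3, q5}  [new]
{q0, q2, q4} --2--> {q0, q2, q4, q5}  [seen]
{q1, q2, q3, q4, q5} --0--> {q0, q2, q4, q5}  [seen]
{q1, q2, q3, q4, q5} --1--> {q1, q2, q3, q4, q5}  [seen]
{q1, q2, q3, q4, q5} --2--> {q0, q1, q2, q3, q4, q5}  [seen]
{q1, q4, q5} --0--> {q0, q2, q4, q5}  [seen]
{q1, q4, q5} --1--> {q1, q2, q3, q4, q5}  [seen]
{q1, q4, q5} --2--> {q0, q1, q4, q5}  [new]
{q0, q4, q5} --0--> {q0, q2, q4, q5}  [seen]
{q0, q4, q5} --1--> {q0, q1, q2, q3, q4, q5}  [seen]
{q0, q4, q5} --2--> {q0, q1, q2, q4, q5}  [new]
{q0, q1, q2, q3, q4, q5} --0--> {q0, q2, q4, q5}  [seen]
{q0, q1, q2, q3, q4, q5} --1--> {q0, q1, q2, q3, q4, q5}  [seen]
{q0, q1, q2, q3, q4, q5} --2--> {q0, q1, q2, q3, q4, q5}  [seen]
{q0, q2, q5} --0--> {q0, q4, q5}  [seen]
{q0, q2, q5} --1--> {q0, q1, q2, q3, q4, q5}  [seen]
{q0, q2, q5} --2--> {q0, q1, q2, q5}  [new]
{q0, q2, q4, q5} --0--> {q0, q2, q4, q5}  [seen]
{q0, q2, q4, q5} --1--> {q0, q1, q2, q3, q4, q5}  [seen]
{q0, q2, q4, q5} --2--> {q0, q1, q2, q4, q5}  [seen]
{q0, q1, q2, q3, q5} --0--> {q0, q2, q4, q5}  [seen]
{q0, q1, q2, q3, q5} --1--> {q0, q1, q2, q3, q4, q5}  [seen]
{q0, q1, q2, q3, q5} --2--> {q0, q1, q2, q3, q4, q5}  [seen]
{q0, q1, q4, q5} --0--> {q0, q2, q4, q5}  [seen]
{q0, q1, q4, q5} --1--> {q0, q1, q2, q3, q4, q5}  [seen]
{q0, q1, q4, q5} --2--> {q0, q1, q2, q4, q5}  [seen]
{q0, q1, q2, q4, q5} --0--> {q0, q2, q4, q5}  [seen]
{q0, q1, q2, q4, q5} --1--> {q0, q1, q2, q3, q4, q5}  [seen]
{q0, q1, q2, q4, q5} --2--> {q0, q1, q2, q4, q5}  [seen]
{q0, q1, q2, q5} --0--> {q0, q2, q4, q5}  [seen]
{q0, q1, q2, q5} --1--> {q0, q1, q2, q3, q4, q5}  [seen]
{q0, q1, q2, q5} --2--> {q0, q1, q2, q5}  [seen]
Reachable DFA states: {q0}, {q4, q5}, {q0, q2, q3, q5}, {q0, q2}, {q0, q2, q4}, {q1, q2, q3, q4, q5}, {q1, q4, q5}, {q0, q4, q5}, {q0, q1, q2, q3, q4, q5}, {q0, q2, q5}, {q0, q2, q4, q5}, {q0, q1, q2, q3, q5}, {q0, q1, q4, q5}, {q0, q1, q2, q4, q5}, {q0, q1, q2, q5}.
Accepting DFA states (contain an NFA accepting state): {q4, q5}, {q0, q2, q3, q5}, {q0, q2, q4}, {q1, q2, q3, q4, q5}, {q1, q4, q5}, {q0, q4, q5}, {q0, q1, q2, q3, q4, q5}, {q0, q2, q4, q5}, {q0, q1, q2, q3, q5}, {q0, q1, q4, q5}, {q0, q1, q2, q4, q5}, {q0, q1, q2, q5}.

12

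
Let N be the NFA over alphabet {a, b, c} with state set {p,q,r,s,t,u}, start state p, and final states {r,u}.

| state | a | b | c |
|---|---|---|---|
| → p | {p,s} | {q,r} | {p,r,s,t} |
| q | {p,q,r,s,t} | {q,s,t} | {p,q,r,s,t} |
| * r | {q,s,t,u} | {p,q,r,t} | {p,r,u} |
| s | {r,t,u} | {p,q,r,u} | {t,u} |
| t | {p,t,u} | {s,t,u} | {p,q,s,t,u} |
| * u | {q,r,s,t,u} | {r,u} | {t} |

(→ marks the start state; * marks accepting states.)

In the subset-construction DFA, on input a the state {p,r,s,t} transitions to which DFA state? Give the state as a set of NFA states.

δ(p,a) = {p,s}; δ(r,a) = {q,s,t,u}; δ(s,a) = {r,t,u}; δ(t,a) = {p,t,u}.
Union: {p,q,r,s,t,u}.

{p,q,r,s,t,u}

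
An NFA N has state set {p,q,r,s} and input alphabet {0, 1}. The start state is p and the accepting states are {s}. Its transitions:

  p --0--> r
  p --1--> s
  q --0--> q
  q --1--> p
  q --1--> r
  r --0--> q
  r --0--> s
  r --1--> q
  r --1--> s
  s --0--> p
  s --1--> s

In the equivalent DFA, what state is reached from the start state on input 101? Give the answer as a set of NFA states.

{s}

Start: {p}.
δ(p,1) = {s}.
Union: {s}.
After 1: {s}.
δ(s,0) = {p}.
Union: {p}.
After 0: {p}.
δ(p,1) = {s}.
Union: {s}.
After 1: {s}.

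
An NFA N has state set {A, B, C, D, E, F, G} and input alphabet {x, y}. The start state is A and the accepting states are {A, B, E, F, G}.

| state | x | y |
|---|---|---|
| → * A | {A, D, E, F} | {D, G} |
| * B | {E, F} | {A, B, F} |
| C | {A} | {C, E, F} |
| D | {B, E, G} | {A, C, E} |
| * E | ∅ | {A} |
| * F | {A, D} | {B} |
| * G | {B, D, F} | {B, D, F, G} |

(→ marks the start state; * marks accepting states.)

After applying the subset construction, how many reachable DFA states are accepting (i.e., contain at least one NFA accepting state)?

Start state of the DFA: {A}.
{A} --x--> {A, D, E, F}  [new]
{A} --y--> {D, G}  [new]
{A, D, E, F} --x--> {A, B, D, E, F, G}  [new]
{A, D, E, F} --y--> {A, B, C, D, E, G}  [new]
{D, G} --x--> {B, D, E, F, G}  [new]
{D, G} --y--> {A, B, C, D, E, F, G}  [new]
{A, B, D, E, F, G} --x--> {A, B, D, E, F, G}  [seen]
{A, B, D, E, F, G} --y--> {A, B, C, D, E, F, G}  [seen]
{A, B, C, D, E, G} --x--> {A, B, D, E, F, G}  [seen]
{A, B, C, D, E, G} --y--> {A, B, C, D, E, F, G}  [seen]
{B, D, E, F, G} --x--> {A, B, D, E, F, G}  [seen]
{B, D, E, F, G} --y--> {A, B, C, D, E, F, G}  [seen]
{A, B, C, D, E, F, G} --x--> {A, B, D, E, F, G}  [seen]
{A, B, C, D, E, F, G} --y--> {A, B, C, D, E, F, G}  [seen]
Reachable DFA states: {A}, {A, D, E, F}, {D, G}, {A, B, D, E, F, G}, {A, B, C, D, E, G}, {B, D, E, F, G}, {A, B, C, D, E, F, G}.
Accepting DFA states (contain an NFA accepting state): {A}, {A, D, E, F}, {D, G}, {A, B, D, E, F, G}, {A, B, C, D, E, G}, {B, D, E, F, G}, {A, B, C, D, E, F, G}.

7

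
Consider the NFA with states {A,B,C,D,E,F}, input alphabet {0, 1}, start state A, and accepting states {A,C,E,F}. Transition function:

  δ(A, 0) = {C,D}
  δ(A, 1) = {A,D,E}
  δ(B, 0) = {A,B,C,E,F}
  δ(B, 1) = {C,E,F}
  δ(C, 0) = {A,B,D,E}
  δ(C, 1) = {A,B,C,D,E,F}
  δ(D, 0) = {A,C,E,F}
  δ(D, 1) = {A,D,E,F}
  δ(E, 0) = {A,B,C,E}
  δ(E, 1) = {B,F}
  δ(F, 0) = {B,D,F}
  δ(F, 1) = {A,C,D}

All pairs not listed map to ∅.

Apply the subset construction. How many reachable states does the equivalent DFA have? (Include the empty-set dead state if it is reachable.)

5

Start state of the DFA: {A}.
{A} --0--> {C,D}  [new]
{A} --1--> {A,D,E}  [new]
{C,D} --0--> {A,B,C,D,E,F}  [new]
{C,D} --1--> {A,B,C,D,E,F}  [seen]
{A,D,E} --0--> {A,B,C,D,E,F}  [seen]
{A,D,E} --1--> {A,B,D,E,F}  [new]
{A,B,C,D,E,F} --0--> {A,B,C,D,E,F}  [seen]
{A,B,C,D,E,F} --1--> {A,B,C,D,E,F}  [seen]
{A,B,D,E,F} --0--> {A,B,C,D,E,F}  [seen]
{A,B,D,E,F} --1--> {A,B,C,D,E,F}  [seen]
Reachable DFA states: {A}, {C,D}, {A,D,E}, {A,B,C,D,E,F}, {A,B,D,E,F}.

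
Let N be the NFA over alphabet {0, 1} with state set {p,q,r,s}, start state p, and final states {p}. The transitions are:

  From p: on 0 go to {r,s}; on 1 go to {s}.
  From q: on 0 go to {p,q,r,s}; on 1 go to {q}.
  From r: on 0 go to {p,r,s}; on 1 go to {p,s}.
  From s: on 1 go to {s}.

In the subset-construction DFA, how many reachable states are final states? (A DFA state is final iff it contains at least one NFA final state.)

3

Start state of the DFA: {p}.
{p} --0--> {r,s}  [new]
{p} --1--> {s}  [new]
{r,s} --0--> {p,r,s}  [new]
{r,s} --1--> {p,s}  [new]
{s} --0--> ∅  [new]
{s} --1--> {s}  [seen]
{p,r,s} --0--> {p,r,s}  [seen]
{p,r,s} --1--> {p,s}  [seen]
{p,s} --0--> {r,s}  [seen]
{p,s} --1--> {s}  [seen]
∅ --0--> ∅  [seen]
∅ --1--> ∅  [seen]
Reachable DFA states: {p}, {r,s}, {s}, {p,r,s}, {p,s}, ∅.
Accepting DFA states (contain an NFA accepting state): {p}, {p,r,s}, {p,s}.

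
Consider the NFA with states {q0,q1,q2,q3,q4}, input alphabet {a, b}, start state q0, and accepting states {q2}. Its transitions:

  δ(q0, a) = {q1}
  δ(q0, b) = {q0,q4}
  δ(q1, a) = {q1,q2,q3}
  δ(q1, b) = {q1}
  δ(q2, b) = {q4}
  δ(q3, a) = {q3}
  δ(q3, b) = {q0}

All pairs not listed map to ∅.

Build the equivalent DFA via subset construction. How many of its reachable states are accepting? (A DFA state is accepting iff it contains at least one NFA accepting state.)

1

Start state of the DFA: {q0}.
{q0} --a--> {q1}  [new]
{q0} --b--> {q0,q4}  [new]
{q1} --a--> {q1,q2,q3}  [new]
{q1} --b--> {q1}  [seen]
{q0,q4} --a--> {q1}  [seen]
{q0,q4} --b--> {q0,q4}  [seen]
{q1,q2,q3} --a--> {q1,q2,q3}  [seen]
{q1,q2,q3} --b--> {q0,q1,q4}  [new]
{q0,q1,q4} --a--> {q1,q2,q3}  [seen]
{q0,q1,q4} --b--> {q0,q1,q4}  [seen]
Reachable DFA states: {q0}, {q1}, {q0,q4}, {q1,q2,q3}, {q0,q1,q4}.
Accepting DFA states (contain an NFA accepting state): {q1,q2,q3}.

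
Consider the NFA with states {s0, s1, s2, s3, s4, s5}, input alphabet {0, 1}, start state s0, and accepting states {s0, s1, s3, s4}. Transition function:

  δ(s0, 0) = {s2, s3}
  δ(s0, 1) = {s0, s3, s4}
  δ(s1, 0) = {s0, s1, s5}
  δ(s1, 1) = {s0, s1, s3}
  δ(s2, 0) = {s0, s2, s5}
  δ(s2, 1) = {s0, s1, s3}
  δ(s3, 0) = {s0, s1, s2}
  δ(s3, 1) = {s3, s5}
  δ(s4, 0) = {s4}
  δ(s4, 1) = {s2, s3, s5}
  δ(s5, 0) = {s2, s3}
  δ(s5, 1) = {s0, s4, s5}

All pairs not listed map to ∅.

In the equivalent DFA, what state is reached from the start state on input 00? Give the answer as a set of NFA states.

Start: {s0}.
δ(s0,0) = {s2, s3}.
Union: {s2, s3}.
After 0: {s2, s3}.
δ(s2,0) = {s0, s2, s5}; δ(s3,0) = {s0, s1, s2}.
Union: {s0, s1, s2, s5}.
After 0: {s0, s1, s2, s5}.

{s0, s1, s2, s5}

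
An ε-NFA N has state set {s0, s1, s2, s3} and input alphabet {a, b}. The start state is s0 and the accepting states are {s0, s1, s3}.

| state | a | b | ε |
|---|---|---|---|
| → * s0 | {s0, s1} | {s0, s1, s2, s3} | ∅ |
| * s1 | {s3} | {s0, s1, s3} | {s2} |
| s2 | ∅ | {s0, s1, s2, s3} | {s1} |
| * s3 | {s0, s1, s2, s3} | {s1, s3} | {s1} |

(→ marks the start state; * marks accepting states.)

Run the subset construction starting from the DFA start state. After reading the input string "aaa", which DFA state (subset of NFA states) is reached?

{s0, s1, s2, s3}

Start: {s0}.
δ(s0,a) = {s0, s1}.
Union: {s0, s1}.
ε-closure gives {s0, s1, s2}.
After a: {s0, s1, s2}.
δ(s0,a) = {s0, s1}; δ(s1,a) = {s3}; δ(s2,a) = ∅.
Union: {s0, s1, s3}.
ε-closure gives {s0, s1, s2, s3}.
After a: {s0, s1, s2, s3}.
δ(s0,a) = {s0, s1}; δ(s1,a) = {s3}; δ(s2,a) = ∅; δ(s3,a) = {s0, s1, s2, s3}.
Union: {s0, s1, s2, s3}.
After a: {s0, s1, s2, s3}.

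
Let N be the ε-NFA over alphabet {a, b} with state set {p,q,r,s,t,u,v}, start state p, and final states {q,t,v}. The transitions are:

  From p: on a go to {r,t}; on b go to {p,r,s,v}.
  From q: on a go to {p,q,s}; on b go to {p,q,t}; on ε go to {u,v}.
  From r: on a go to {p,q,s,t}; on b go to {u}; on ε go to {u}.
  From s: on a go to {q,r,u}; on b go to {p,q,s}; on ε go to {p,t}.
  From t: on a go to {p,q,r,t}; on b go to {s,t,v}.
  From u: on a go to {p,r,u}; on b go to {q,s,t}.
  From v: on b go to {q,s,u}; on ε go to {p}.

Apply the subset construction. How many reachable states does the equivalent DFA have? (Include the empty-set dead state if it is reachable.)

Start state of the DFA: {p} (ε-closure of the NFA start).
{p} --a--> {r,t,u}  [new]
{p} --b--> {p,r,s,t,u,v}  [new]
{r,t,u} --a--> {p,q,r,s,t,u,v}  [new]
{r,t,u} --b--> {p,q,s,t,u,v}  [new]
{p,r,s,t,u,v} --a--> {p,q,r,s,t,u,v}  [seen]
{p,r,s,t,u,v} --b--> {p,q,r,s,t,u,v}  [seen]
{p,q,r,s,t,u,v} --a--> {p,q,r,s,t,u,v}  [seen]
{p,q,r,s,t,u,v} --b--> {p,q,r,s,t,u,v}  [seen]
{p,q,s,t,u,v} --a--> {p,q,r,s,t,u,v}  [seen]
{p,q,s,t,u,v} --b--> {p,q,r,s,t,u,v}  [seen]
Reachable DFA states: {p}, {r,t,u}, {p,r,s,t,u,v}, {p,q,r,s,t,u,v}, {p,q,s,t,u,v}.

5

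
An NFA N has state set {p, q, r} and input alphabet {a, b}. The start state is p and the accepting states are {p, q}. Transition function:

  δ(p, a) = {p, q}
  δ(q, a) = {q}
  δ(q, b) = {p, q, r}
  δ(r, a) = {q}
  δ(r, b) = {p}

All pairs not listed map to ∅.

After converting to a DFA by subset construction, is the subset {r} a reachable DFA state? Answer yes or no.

no

Start state of the DFA: {p}.
{p} --a--> {p, q}  [new]
{p} --b--> ∅  [new]
{p, q} --a--> {p, q}  [seen]
{p, q} --b--> {p, q, r}  [new]
∅ --a--> ∅  [seen]
∅ --b--> ∅  [seen]
{p, q, r} --a--> {p, q}  [seen]
{p, q, r} --b--> {p, q, r}  [seen]
Reachable DFA states: {p}, {p, q}, ∅, {p, q, r}.
{r} is not among them.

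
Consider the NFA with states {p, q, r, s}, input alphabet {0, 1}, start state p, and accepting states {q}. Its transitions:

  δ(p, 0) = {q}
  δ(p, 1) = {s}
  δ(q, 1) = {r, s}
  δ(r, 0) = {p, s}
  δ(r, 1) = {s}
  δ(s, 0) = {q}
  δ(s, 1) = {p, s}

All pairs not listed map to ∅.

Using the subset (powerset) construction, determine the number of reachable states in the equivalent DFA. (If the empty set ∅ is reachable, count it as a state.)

Start state of the DFA: {p}.
{p} --0--> {q}  [new]
{p} --1--> {s}  [new]
{q} --0--> ∅  [new]
{q} --1--> {r, s}  [new]
{s} --0--> {q}  [seen]
{s} --1--> {p, s}  [new]
∅ --0--> ∅  [seen]
∅ --1--> ∅  [seen]
{r, s} --0--> {p, q, s}  [new]
{r, s} --1--> {p, s}  [seen]
{p, s} --0--> {q}  [seen]
{p, s} --1--> {p, s}  [seen]
{p, q, s} --0--> {q}  [seen]
{p, q, s} --1--> {p, r, s}  [new]
{p, r, s} --0--> {p, q, s}  [seen]
{p, r, s} --1--> {p, s}  [seen]
Reachable DFA states: {p}, {q}, {s}, ∅, {r, s}, {p, s}, {p, q, s}, {p, r, s}.

8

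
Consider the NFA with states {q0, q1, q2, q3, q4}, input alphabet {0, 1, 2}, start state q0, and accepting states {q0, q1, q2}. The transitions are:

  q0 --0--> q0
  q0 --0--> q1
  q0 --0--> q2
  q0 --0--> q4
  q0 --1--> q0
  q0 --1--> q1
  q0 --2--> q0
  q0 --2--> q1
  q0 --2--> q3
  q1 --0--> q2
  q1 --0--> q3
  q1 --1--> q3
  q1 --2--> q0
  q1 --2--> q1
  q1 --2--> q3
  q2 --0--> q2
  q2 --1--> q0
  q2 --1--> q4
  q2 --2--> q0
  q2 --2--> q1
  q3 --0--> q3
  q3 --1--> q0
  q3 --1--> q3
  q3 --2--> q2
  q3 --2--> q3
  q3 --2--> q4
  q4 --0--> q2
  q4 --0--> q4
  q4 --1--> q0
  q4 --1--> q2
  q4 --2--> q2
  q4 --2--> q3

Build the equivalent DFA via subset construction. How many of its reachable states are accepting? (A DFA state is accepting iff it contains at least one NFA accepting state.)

Start state of the DFA: {q0}.
{q0} --0--> {q0, q1, q2, q4}  [new]
{q0} --1--> {q0, q1}  [new]
{q0} --2--> {q0, q1, q3}  [new]
{q0, q1, q2, q4} --0--> {q0, q1, q2, q3, q4}  [new]
{q0, q1, q2, q4} --1--> {q0, q1, q2, q3, q4}  [seen]
{q0, q1, q2, q4} --2--> {q0, q1, q2, q3}  [new]
{q0, q1} --0--> {q0, q1, q2, q3, q4}  [seen]
{q0, q1} --1--> {q0, q1, q3}  [seen]
{q0, q1} --2--> {q0, q1, q3}  [seen]
{q0, q1, q3} --0--> {q0, q1, q2, q3, q4}  [seen]
{q0, q1, q3} --1--> {q0, q1, q3}  [seen]
{q0, q1, q3} --2--> {q0, q1, q2, q3, q4}  [seen]
{q0, q1, q2, q3, q4} --0--> {q0, q1, q2, q3, q4}  [seen]
{q0, q1, q2, q3, q4} --1--> {q0, q1, q2, q3, q4}  [seen]
{q0, q1, q2, q3, q4} --2--> {q0, q1, q2, q3, q4}  [seen]
{q0, q1, q2, q3} --0--> {q0, q1, q2, q3, q4}  [seen]
{q0, q1, q2, q3} --1--> {q0, q1, q3, q4}  [new]
{q0, q1, q2, q3} --2--> {q0, q1, q2, q3, q4}  [seen]
{q0, q1, q3, q4} --0--> {q0, q1, q2, q3, q4}  [seen]
{q0, q1, q3, q4} --1--> {q0, q1, q2, q3}  [seen]
{q0, q1, q3, q4} --2--> {q0, q1, q2, q3, q4}  [seen]
Reachable DFA states: {q0}, {q0, q1, q2, q4}, {q0, q1}, {q0, q1, q3}, {q0, q1, q2, q3, q4}, {q0, q1, q2, q3}, {q0, q1, q3, q4}.
Accepting DFA states (contain an NFA accepting state): {q0}, {q0, q1, q2, q4}, {q0, q1}, {q0, q1, q3}, {q0, q1, q2, q3, q4}, {q0, q1, q2, q3}, {q0, q1, q3, q4}.

7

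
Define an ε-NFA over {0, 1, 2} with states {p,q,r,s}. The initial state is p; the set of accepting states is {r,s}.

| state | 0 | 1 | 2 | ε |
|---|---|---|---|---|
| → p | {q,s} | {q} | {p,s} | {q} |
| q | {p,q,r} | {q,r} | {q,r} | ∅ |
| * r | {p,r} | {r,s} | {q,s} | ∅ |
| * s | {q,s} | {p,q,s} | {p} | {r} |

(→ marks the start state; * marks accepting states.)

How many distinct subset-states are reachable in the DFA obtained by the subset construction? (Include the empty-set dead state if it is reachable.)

5

Start state of the DFA: {p,q} (ε-closure of the NFA start).
{p,q} --0--> {p,q,r,s}  [new]
{p,q} --1--> {q,r}  [new]
{p,q} --2--> {p,q,r,s}  [seen]
{p,q,r,s} --0--> {p,q,r,s}  [seen]
{p,q,r,s} --1--> {p,q,r,s}  [seen]
{p,q,r,s} --2--> {p,q,r,s}  [seen]
{q,r} --0--> {p,q,r}  [new]
{q,r} --1--> {q,r,s}  [new]
{q,r} --2--> {q,r,s}  [seen]
{p,q,r} --0--> {p,q,r,s}  [seen]
{p,q,r} --1--> {q,r,s}  [seen]
{p,q,r} --2--> {p,q,r,s}  [seen]
{q,r,s} --0--> {p,q,r,s}  [seen]
{q,r,s} --1--> {p,q,r,s}  [seen]
{q,r,s} --2--> {p,q,r,s}  [seen]
Reachable DFA states: {p,q}, {p,q,r,s}, {q,r}, {p,q,r}, {q,r,s}.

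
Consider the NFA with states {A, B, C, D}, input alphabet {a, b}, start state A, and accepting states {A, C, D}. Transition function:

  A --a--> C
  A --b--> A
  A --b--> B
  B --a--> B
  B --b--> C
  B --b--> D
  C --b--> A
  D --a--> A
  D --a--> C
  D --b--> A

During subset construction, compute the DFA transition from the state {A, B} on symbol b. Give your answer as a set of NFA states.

{A, B, C, D}

δ(A,b) = {A, B}; δ(B,b) = {C, D}.
Union: {A, B, C, D}.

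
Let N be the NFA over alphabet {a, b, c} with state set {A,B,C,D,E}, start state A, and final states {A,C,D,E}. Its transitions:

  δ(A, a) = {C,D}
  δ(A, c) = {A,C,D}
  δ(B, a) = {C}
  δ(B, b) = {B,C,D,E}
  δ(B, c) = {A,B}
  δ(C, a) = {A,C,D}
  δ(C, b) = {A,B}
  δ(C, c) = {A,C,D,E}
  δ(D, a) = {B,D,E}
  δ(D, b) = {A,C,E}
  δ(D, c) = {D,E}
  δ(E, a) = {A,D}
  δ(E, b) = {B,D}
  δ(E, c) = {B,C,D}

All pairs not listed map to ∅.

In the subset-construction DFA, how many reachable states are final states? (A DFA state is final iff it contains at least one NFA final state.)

Start state of the DFA: {A}.
{A} --a--> {C,D}  [new]
{A} --b--> ∅  [new]
{A} --c--> {A,C,D}  [new]
{C,D} --a--> {A,B,C,D,E}  [new]
{C,D} --b--> {A,B,C,E}  [new]
{C,D} --c--> {A,C,D,E}  [new]
∅ --a--> ∅  [seen]
∅ --b--> ∅  [seen]
∅ --c--> ∅  [seen]
{A,C,D} --a--> {A,B,C,D,E}  [seen]
{A,C,D} --b--> {A,B,C,E}  [seen]
{A,C,D} --c--> {A,C,D,E}  [seen]
{A,B,C,D,E} --a--> {A,B,C,D,E}  [seen]
{A,B,C,D,E} --b--> {A,B,C,D,E}  [seen]
{A,B,C,D,E} --c--> {A,B,C,D,E}  [seen]
{A,B,C,E} --a--> {A,C,D}  [seen]
{A,B,C,E} --b--> {A,B,C,D,E}  [seen]
{A,B,C,E} --c--> {A,B,C,D,E}  [seen]
{A,C,D,E} --a--> {A,B,C,D,E}  [seen]
{A,C,D,E} --b--> {A,B,C,D,E}  [seen]
{A,C,D,E} --c--> {A,B,C,D,E}  [seen]
Reachable DFA states: {A}, {C,D}, ∅, {A,C,D}, {A,B,C,D,E}, {A,B,C,E}, {A,C,D,E}.
Accepting DFA states (contain an NFA accepting state): {A}, {C,D}, {A,C,D}, {A,B,C,D,E}, {A,B,C,E}, {A,C,D,E}.

6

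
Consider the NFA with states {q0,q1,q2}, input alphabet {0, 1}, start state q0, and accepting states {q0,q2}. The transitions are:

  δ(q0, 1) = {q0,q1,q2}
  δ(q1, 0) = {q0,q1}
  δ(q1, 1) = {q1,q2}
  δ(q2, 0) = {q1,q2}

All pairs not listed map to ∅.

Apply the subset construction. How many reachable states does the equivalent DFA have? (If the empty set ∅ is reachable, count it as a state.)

3

Start state of the DFA: {q0}.
{q0} --0--> ∅  [new]
{q0} --1--> {q0,q1,q2}  [new]
∅ --0--> ∅  [seen]
∅ --1--> ∅  [seen]
{q0,q1,q2} --0--> {q0,q1,q2}  [seen]
{q0,q1,q2} --1--> {q0,q1,q2}  [seen]
Reachable DFA states: {q0}, ∅, {q0,q1,q2}.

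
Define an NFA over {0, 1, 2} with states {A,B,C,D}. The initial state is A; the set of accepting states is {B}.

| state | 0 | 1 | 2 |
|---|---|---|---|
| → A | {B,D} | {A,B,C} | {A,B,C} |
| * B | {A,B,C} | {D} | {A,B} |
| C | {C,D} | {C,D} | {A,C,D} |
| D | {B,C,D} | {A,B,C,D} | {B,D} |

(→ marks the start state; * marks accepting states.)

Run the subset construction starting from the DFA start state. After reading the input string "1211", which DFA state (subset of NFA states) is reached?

{A,B,C,D}

Start: {A}.
δ(A,1) = {A,B,C}.
Union: {A,B,C}.
After 1: {A,B,C}.
δ(A,2) = {A,B,C}; δ(B,2) = {A,B}; δ(C,2) = {A,C,D}.
Union: {A,B,C,D}.
After 2: {A,B,C,D}.
δ(A,1) = {A,B,C}; δ(B,1) = {D}; δ(C,1) = {C,D}; δ(D,1) = {A,B,C,D}.
Union: {A,B,C,D}.
After 1: {A,B,C,D}.
δ(A,1) = {A,B,C}; δ(B,1) = {D}; δ(C,1) = {C,D}; δ(D,1) = {A,B,C,D}.
Union: {A,B,C,D}.
After 1: {A,B,C,D}.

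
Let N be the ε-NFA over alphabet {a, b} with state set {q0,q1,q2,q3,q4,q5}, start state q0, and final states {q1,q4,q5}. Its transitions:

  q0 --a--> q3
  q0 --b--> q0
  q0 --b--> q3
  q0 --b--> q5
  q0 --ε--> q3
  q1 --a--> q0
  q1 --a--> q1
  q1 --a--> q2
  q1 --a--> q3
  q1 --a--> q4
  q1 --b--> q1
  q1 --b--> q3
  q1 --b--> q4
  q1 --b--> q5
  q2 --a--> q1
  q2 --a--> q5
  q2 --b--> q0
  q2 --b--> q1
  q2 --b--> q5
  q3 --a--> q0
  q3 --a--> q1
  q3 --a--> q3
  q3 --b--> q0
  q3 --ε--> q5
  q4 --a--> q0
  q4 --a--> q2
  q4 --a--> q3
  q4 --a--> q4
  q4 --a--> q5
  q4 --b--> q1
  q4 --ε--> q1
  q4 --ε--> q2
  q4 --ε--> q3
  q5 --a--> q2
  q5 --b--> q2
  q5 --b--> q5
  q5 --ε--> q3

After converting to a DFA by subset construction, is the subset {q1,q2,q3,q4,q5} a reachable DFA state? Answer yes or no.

Start state of the DFA: {q0,q3,q5} (ε-closure of the NFA start).
{q0,q3,q5} --a--> {q0,q1,q2,q3,q5}  [new]
{q0,q3,q5} --b--> {q0,q2,q3,q5}  [new]
{q0,q1,q2,q3,q5} --a--> {q0,q1,q2,q3,q4,q5}  [new]
{q0,q1,q2,q3,q5} --b--> {q0,q1,q2,q3,q4,q5}  [seen]
{q0,q2,q3,q5} --a--> {q0,q1,q2,q3,q5}  [seen]
{q0,q2,q3,q5} --b--> {q0,q1,q2,q3,q5}  [seen]
{q0,q1,q2,q3,q4,q5} --a--> {q0,q1,q2,q3,q4,q5}  [seen]
{q0,q1,q2,q3,q4,q5} --b--> {q0,q1,q2,q3,q4,q5}  [seen]
Reachable DFA states: {q0,q3,q5}, {q0,q1,q2,q3,q5}, {q0,q2,q3,q5}, {q0,q1,q2,q3,q4,q5}.
{q1,q2,q3,q4,q5} is not among them.

no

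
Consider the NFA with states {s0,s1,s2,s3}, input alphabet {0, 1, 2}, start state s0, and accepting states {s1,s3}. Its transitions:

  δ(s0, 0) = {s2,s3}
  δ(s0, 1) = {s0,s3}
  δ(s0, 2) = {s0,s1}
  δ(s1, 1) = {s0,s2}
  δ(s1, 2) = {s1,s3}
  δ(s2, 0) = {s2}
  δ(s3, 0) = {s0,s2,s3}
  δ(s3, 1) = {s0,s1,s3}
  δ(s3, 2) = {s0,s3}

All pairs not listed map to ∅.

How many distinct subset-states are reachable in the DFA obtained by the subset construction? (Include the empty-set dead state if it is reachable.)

7

Start state of the DFA: {s0}.
{s0} --0--> {s2,s3}  [new]
{s0} --1--> {s0,s3}  [new]
{s0} --2--> {s0,s1}  [new]
{s2,s3} --0--> {s0,s2,s3}  [new]
{s2,s3} --1--> {s0,s1,s3}  [new]
{s2,s3} --2--> {s0,s3}  [seen]
{s0,s3} --0--> {s0,s2,s3}  [seen]
{s0,s3} --1--> {s0,s1,s3}  [seen]
{s0,s3} --2--> {s0,s1,s3}  [seen]
{s0,s1} --0--> {s2,s3}  [seen]
{s0,s1} --1--> {s0,s2,s3}  [seen]
{s0,s1} --2--> {s0,s1,s3}  [seen]
{s0,s2,s3} --0--> {s0,s2,s3}  [seen]
{s0,s2,s3} --1--> {s0,s1,s3}  [seen]
{s0,s2,s3} --2--> {s0,s1,s3}  [seen]
{s0,s1,s3} --0--> {s0,s2,s3}  [seen]
{s0,s1,s3} --1--> {s0,s1,s2,s3}  [new]
{s0,s1,s3} --2--> {s0,s1,s3}  [seen]
{s0,s1,s2,s3} --0--> {s0,s2,s3}  [seen]
{s0,s1,s2,s3} --1--> {s0,s1,s2,s3}  [seen]
{s0,s1,s2,s3} --2--> {s0,s1,s3}  [seen]
Reachable DFA states: {s0}, {s2,s3}, {s0,s3}, {s0,s1}, {s0,s2,s3}, {s0,s1,s3}, {s0,s1,s2,s3}.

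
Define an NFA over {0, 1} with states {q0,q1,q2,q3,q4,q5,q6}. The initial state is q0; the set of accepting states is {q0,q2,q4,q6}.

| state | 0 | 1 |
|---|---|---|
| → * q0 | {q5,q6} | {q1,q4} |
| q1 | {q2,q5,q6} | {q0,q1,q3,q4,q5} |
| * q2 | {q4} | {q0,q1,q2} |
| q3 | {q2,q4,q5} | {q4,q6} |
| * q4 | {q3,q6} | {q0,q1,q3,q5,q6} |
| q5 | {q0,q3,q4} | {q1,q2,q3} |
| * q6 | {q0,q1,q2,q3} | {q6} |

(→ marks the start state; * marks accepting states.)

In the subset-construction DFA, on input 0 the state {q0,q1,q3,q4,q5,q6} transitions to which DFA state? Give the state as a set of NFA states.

δ(q0,0) = {q5,q6}; δ(q1,0) = {q2,q5,q6}; δ(q3,0) = {q2,q4,q5}; δ(q4,0) = {q3,q6}; δ(q5,0) = {q0,q3,q4}; δ(q6,0) = {q0,q1,q2,q3}.
Union: {q0,q1,q2,q3,q4,q5,q6}.

{q0,q1,q2,q3,q4,q5,q6}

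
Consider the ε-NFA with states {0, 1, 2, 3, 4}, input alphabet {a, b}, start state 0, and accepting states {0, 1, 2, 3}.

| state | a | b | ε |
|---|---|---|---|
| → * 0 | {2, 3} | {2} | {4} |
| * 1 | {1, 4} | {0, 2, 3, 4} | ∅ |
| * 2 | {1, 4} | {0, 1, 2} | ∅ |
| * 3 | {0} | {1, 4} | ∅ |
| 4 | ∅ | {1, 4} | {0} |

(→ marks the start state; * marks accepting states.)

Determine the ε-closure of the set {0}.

Begin with {0}.
0 →ε {4}; add 4.
ε-closure = {0, 4}.

{0, 4}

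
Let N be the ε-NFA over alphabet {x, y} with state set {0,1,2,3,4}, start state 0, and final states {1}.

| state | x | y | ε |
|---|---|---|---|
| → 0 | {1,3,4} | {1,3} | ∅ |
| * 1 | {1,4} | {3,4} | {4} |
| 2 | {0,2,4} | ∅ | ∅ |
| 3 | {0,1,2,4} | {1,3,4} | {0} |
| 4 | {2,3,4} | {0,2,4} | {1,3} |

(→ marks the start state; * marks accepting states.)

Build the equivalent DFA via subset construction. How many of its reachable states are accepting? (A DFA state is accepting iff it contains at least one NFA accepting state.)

2

Start state of the DFA: {0} (ε-closure of the NFA start).
{0} --x--> {0,1,3,4}  [new]
{0} --y--> {0,1,3,4}  [seen]
{0,1,3,4} --x--> {0,1,2,3,4}  [new]
{0,1,3,4} --y--> {0,1,2,3,4}  [seen]
{0,1,2,3,4} --x--> {0,1,2,3,4}  [seen]
{0,1,2,3,4} --y--> {0,1,2,3,4}  [seen]
Reachable DFA states: {0}, {0,1,3,4}, {0,1,2,3,4}.
Accepting DFA states (contain an NFA accepting state): {0,1,3,4}, {0,1,2,3,4}.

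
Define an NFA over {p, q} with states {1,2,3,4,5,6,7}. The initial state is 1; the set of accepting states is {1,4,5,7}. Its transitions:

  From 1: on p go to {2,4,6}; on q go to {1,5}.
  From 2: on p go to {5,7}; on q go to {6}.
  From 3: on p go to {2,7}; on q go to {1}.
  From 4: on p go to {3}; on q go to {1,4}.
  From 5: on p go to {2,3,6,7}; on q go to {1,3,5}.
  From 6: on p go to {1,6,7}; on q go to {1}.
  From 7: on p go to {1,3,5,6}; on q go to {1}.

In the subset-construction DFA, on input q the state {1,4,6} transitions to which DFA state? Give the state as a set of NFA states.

{1,4,5}

δ(1,q) = {1,5}; δ(4,q) = {1,4}; δ(6,q) = {1}.
Union: {1,4,5}.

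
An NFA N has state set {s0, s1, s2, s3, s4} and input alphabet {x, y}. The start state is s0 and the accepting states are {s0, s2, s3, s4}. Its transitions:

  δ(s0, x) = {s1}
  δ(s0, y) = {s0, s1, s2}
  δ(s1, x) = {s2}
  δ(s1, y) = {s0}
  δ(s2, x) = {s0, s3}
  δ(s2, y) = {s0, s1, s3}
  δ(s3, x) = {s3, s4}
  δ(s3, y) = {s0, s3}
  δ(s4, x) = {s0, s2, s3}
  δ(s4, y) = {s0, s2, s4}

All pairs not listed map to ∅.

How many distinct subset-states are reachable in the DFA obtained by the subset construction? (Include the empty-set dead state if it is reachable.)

11

Start state of the DFA: {s0}.
{s0} --x--> {s1}  [new]
{s0} --y--> {s0, s1, s2}  [new]
{s1} --x--> {s2}  [new]
{s1} --y--> {s0}  [seen]
{s0, s1, s2} --x--> {s0, s1, s2, s3}  [new]
{s0, s1, s2} --y--> {s0, s1, s2, s3}  [seen]
{s2} --x--> {s0, s3}  [new]
{s2} --y--> {s0, s1, s3}  [new]
{s0, s1, s2, s3} --x--> {s0, s1, s2, s3, s4}  [new]
{s0, s1, s2, s3} --y--> {s0, s1, s2, s3}  [seen]
{s0, s3} --x--> {s1, s3, s4}  [new]
{s0, s3} --y--> {s0, s1, s2, s3}  [seen]
{s0, s1, s3} --x--> {s1, s2, s3, s4}  [new]
{s0, s1, s3} --y--> {s0, s1, s2, s3}  [seen]
{s0, s1, s2, s3, s4} --x--> {s0, s1, s2, s3, s4}  [seen]
{s0, s1, s2, s3, s4} --y--> {s0, s1, s2, s3, s4}  [seen]
{s1, s3, s4} --x--> {s0, s2, s3, s4}  [new]
{s1, s3, s4} --y--> {s0, s2, s3, s4}  [seen]
{s1, s2, s3, s4} --x--> {s0, s2, s3, s4}  [seen]
{s1, s2, s3, s4} --y--> {s0, s1, s2, s3, s4}  [seen]
{s0, s2, s3, s4} --x--> {s0, s1, s2, s3, s4}  [seen]
{s0, s2, s3, s4} --y--> {s0, s1, s2, s3, s4}  [seen]
Reachable DFA states: {s0}, {s1}, {s0, s1, s2}, {s2}, {s0, s1, s2, s3}, {s0, s3}, {s0, s1, s3}, {s0, s1, s2, s3, s4}, {s1, s3, s4}, {s1, s2, s3, s4}, {s0, s2, s3, s4}.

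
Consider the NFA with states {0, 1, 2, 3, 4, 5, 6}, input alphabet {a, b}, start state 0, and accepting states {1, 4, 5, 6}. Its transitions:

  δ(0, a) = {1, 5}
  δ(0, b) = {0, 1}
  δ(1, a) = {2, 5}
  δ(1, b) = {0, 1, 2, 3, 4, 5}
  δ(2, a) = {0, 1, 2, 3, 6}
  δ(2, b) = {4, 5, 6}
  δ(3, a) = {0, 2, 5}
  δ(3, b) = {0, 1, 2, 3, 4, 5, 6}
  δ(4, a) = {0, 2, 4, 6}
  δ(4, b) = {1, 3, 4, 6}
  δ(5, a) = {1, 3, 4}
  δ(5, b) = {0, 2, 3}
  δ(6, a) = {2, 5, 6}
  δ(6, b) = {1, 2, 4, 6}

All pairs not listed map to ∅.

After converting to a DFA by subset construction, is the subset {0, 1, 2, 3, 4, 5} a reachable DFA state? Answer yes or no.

yes

Start state of the DFA: {0}.
{0} --a--> {1, 5}  [new]
{0} --b--> {0, 1}  [new]
{1, 5} --a--> {1, 2, 3, 4, 5}  [new]
{1, 5} --b--> {0, 1, 2, 3, 4, 5}  [new]
{0, 1} --a--> {1, 2, 5}  [new]
{0, 1} --b--> {0, 1, 2, 3, 4, 5}  [seen]
{1, 2, 3, 4, 5} --a--> {0, 1, 2, 3, 4, 5, 6}  [new]
{1, 2, 3, 4, 5} --b--> {0, 1, 2, 3, 4, 5, 6}  [seen]
{0, 1, 2, 3, 4, 5} --a--> {0, 1, 2, 3, 4, 5, 6}  [seen]
{0, 1, 2, 3, 4, 5} --b--> {0, 1, 2, 3, 4, 5, 6}  [seen]
{1, 2, 5} --a--> {0, 1, 2, 3, 4, 5, 6}  [seen]
{1, 2, 5} --b--> {0, 1, 2, 3, 4, 5, 6}  [seen]
{0, 1, 2, 3, 4, 5, 6} --a--> {0, 1, 2, 3, 4, 5, 6}  [seen]
{0, 1, 2, 3, 4, 5, 6} --b--> {0, 1, 2, 3, 4, 5, 6}  [seen]
Reachable DFA states: {0}, {1, 5}, {0, 1}, {1, 2, 3, 4, 5}, {0, 1, 2, 3, 4, 5}, {1, 2, 5}, {0, 1, 2, 3, 4, 5, 6}.
{0, 1, 2, 3, 4, 5} is among them.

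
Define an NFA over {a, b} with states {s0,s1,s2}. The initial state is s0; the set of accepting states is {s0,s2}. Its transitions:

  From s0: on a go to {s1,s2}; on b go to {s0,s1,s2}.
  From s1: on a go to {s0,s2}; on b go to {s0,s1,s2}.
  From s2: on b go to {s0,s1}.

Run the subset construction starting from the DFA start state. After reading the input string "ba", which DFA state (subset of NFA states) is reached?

{s0,s1,s2}

Start: {s0}.
δ(s0,b) = {s0,s1,s2}.
Union: {s0,s1,s2}.
After b: {s0,s1,s2}.
δ(s0,a) = {s1,s2}; δ(s1,a) = {s0,s2}; δ(s2,a) = ∅.
Union: {s0,s1,s2}.
After a: {s0,s1,s2}.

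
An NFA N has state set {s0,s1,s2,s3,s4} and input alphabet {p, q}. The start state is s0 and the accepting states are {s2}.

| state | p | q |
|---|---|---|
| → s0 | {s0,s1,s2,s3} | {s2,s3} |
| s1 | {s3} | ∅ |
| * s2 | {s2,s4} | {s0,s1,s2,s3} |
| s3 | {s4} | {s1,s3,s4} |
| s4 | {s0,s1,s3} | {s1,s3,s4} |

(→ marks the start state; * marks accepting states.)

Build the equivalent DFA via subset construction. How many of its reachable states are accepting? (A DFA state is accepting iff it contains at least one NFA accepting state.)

Start state of the DFA: {s0}.
{s0} --p--> {s0,s1,s2,s3}  [new]
{s0} --q--> {s2,s3}  [new]
{s0,s1,s2,s3} --p--> {s0,s1,s2,s3,s4}  [new]
{s0,s1,s2,s3} --q--> {s0,s1,s2,s3,s4}  [seen]
{s2,s3} --p--> {s2,s4}  [new]
{s2,s3} --q--> {s0,s1,s2,s3,s4}  [seen]
{s0,s1,s2,s3,s4} --p--> {s0,s1,s2,s3,s4}  [seen]
{s0,s1,s2,s3,s4} --q--> {s0,s1,s2,s3,s4}  [seen]
{s2,s4} --p--> {s0,s1,s2,s3,s4}  [seen]
{s2,s4} --q--> {s0,s1,s2,s3,s4}  [seen]
Reachable DFA states: {s0}, {s0,s1,s2,s3}, {s2,s3}, {s0,s1,s2,s3,s4}, {s2,s4}.
Accepting DFA states (contain an NFA accepting state): {s0,s1,s2,s3}, {s2,s3}, {s0,s1,s2,s3,s4}, {s2,s4}.

4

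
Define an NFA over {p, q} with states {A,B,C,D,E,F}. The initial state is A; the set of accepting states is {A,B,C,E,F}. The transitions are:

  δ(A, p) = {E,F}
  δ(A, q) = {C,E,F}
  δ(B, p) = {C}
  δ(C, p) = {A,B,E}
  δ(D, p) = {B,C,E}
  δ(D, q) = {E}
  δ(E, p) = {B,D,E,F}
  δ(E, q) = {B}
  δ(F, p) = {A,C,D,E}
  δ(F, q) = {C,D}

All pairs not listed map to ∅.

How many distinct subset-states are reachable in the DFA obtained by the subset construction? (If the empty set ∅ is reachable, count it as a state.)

16

Start state of the DFA: {A}.
{A} --p--> {E,F}  [new]
{A} --q--> {C,E,F}  [new]
{E,F} --p--> {A,B,C,D,E,F}  [new]
{E,F} --q--> {B,C,D}  [new]
{C,E,F} --p--> {A,B,C,D,E,F}  [seen]
{C,E,F} --q--> {B,C,D}  [seen]
{A,B,C,D,E,F} --p--> {A,B,C,D,E,F}  [seen]
{A,B,C,D,E,F} --q--> {B,C,D,E,F}  [new]
{B,C,D} --p--> {A,B,C,E}  [new]
{B,C,D} --q--> {E}  [new]
{B,C,D,E,F} --p--> {A,B,C,D,E,F}  [seen]
{B,C,D,E,F} --q--> {B,C,D,E}  [new]
{A,B,C,E} --p--> {A,B,C,D,E,F}  [seen]
{A,B,C,E} --q--> {B,C,E,F}  [new]
{E} --p--> {B,D,E,F}  [new]
{E} --q--> {B}  [new]
{B,C,D,E} --p--> {A,B,C,D,E,F}  [seen]
{B,C,D,E} --q--> {B,E}  [new]
{B,C,E,F} --p--> {A,B,C,D,E,F}  [seen]
{B,C,E,F} --q--> {B,C,D}  [seen]
{B,D,E,F} --p--> {A,B,C,D,E,F}  [seen]
{B,D,E,F} --q--> {B,C,D,E}  [seen]
{B} --p--> {C}  [new]
{B} --q--> ∅  [new]
{B,E} --p--> {B,C,D,E,F}  [seen]
{B,E} --q--> {B}  [seen]
{C} --p--> {A,B,E}  [new]
{C} --q--> ∅  [seen]
∅ --p--> ∅  [seen]
∅ --q--> ∅  [seen]
{A,B,E} --p--> {B,C,D,E,F}  [seen]
{A,B,E} --q--> {B,C,E,F}  [seen]
Reachable DFA states: {A}, {E,F}, {C,E,F}, {A,B,C,D,E,F}, {B,C,D}, {B,C,D,E,F}, {A,B,C,E}, {E}, {B,C,D,E}, {B,C,E,F}, {B,D,E,F}, {B}, {B,E}, {C}, ∅, {A,B,E}.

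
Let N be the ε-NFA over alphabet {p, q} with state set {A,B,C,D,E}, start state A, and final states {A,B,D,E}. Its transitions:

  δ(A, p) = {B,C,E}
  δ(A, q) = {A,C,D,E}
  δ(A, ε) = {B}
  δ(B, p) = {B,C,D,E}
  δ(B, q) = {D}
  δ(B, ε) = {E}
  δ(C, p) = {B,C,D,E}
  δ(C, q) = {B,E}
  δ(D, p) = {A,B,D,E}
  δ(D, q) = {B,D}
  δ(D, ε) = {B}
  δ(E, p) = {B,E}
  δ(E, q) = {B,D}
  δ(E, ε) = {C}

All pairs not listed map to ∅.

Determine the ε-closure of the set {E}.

{C,E}

Begin with {E}.
E →ε {C}; add C.
ε-closure = {C,E}.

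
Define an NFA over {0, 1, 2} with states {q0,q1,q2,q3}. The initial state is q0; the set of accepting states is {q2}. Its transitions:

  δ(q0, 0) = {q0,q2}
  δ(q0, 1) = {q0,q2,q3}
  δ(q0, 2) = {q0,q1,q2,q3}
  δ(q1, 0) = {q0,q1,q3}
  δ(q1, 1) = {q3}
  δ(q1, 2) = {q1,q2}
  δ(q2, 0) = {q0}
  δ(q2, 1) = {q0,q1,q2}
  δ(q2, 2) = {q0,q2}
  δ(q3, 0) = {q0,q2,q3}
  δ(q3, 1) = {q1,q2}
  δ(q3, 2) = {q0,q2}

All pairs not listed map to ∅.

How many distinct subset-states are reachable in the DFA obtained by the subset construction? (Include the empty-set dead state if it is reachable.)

4

Start state of the DFA: {q0}.
{q0} --0--> {q0,q2}  [new]
{q0} --1--> {q0,q2,q3}  [new]
{q0} --2--> {q0,q1,q2,q3}  [new]
{q0,q2} --0--> {q0,q2}  [seen]
{q0,q2} --1--> {q0,q1,q2,q3}  [seen]
{q0,q2} --2--> {q0,q1,q2,q3}  [seen]
{q0,q2,q3} --0--> {q0,q2,q3}  [seen]
{q0,q2,q3} --1--> {q0,q1,q2,q3}  [seen]
{q0,q2,q3} --2--> {q0,q1,q2,q3}  [seen]
{q0,q1,q2,q3} --0--> {q0,q1,q2,q3}  [seen]
{q0,q1,q2,q3} --1--> {q0,q1,q2,q3}  [seen]
{q0,q1,q2,q3} --2--> {q0,q1,q2,q3}  [seen]
Reachable DFA states: {q0}, {q0,q2}, {q0,q2,q3}, {q0,q1,q2,q3}.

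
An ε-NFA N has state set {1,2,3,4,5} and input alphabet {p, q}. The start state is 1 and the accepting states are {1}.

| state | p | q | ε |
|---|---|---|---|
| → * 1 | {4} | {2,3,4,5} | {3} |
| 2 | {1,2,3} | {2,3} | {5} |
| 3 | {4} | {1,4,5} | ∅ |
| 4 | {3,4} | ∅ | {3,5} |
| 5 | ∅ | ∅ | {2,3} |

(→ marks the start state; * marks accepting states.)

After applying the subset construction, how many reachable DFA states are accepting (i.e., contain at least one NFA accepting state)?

Start state of the DFA: {1,3} (ε-closure of the NFA start).
{1,3} --p--> {2,3,4,5}  [new]
{1,3} --q--> {1,2,3,4,5}  [new]
{2,3,4,5} --p--> {1,2,3,4,5}  [seen]
{2,3,4,5} --q--> {1,2,3,4,5}  [seen]
{1,2,3,4,5} --p--> {1,2,3,4,5}  [seen]
{1,2,3,4,5} --q--> {1,2,3,4,5}  [seen]
Reachable DFA states: {1,3}, {2,3,4,5}, {1,2,3,4,5}.
Accepting DFA states (contain an NFA accepting state): {1,3}, {1,2,3,4,5}.

2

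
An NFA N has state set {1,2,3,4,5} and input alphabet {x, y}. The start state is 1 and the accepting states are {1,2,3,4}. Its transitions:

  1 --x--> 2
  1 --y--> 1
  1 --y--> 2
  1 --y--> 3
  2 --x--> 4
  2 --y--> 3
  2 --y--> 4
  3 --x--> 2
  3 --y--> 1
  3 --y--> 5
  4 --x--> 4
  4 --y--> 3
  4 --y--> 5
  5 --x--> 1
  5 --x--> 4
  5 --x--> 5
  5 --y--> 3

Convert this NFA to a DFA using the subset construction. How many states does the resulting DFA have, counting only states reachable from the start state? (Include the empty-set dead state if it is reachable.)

Start state of the DFA: {1}.
{1} --x--> {2}  [new]
{1} --y--> {1,2,3}  [new]
{2} --x--> {4}  [new]
{2} --y--> {3,4}  [new]
{1,2,3} --x--> {2,4}  [new]
{1,2,3} --y--> {1,2,3,4,5}  [new]
{4} --x--> {4}  [seen]
{4} --y--> {3,5}  [new]
{3,4} --x--> {2,4}  [seen]
{3,4} --y--> {1,3,5}  [new]
{2,4} --x--> {4}  [seen]
{2,4} --y--> {3,4,5}  [new]
{1,2,3,4,5} --x--> {1,2,4,5}  [new]
{1,2,3,4,5} --y--> {1,2,3,4,5}  [seen]
{3,5} --x--> {1,2,4,5}  [seen]
{3,5} --y--> {1,3,5}  [seen]
{1,3,5} --x--> {1,2,4,5}  [seen]
{1,3,5} --y--> {1,2,3,5}  [new]
{3,4,5} --x--> {1,2,4,5}  [seen]
{3,4,5} --y--> {1,3,5}  [seen]
{1,2,4,5} --x--> {1,2,4,5}  [seen]
{1,2,4,5} --y--> {1,2,3,4,5}  [seen]
{1,2,3,5} --x--> {1,2,4,5}  [seen]
{1,2,3,5} --y--> {1,2,3,4,5}  [seen]
Reachable DFA states: {1}, {2}, {1,2,3}, {4}, {3,4}, {2,4}, {1,2,3,4,5}, {3,5}, {1,3,5}, {3,4,5}, {1,2,4,5}, {1,2,3,5}.

12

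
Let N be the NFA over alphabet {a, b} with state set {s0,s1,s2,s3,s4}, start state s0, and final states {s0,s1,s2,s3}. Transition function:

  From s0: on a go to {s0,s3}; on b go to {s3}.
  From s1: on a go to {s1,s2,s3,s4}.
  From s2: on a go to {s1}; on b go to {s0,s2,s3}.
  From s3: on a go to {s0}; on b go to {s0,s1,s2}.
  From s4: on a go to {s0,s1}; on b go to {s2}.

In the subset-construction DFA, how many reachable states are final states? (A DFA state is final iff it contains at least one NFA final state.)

Start state of the DFA: {s0}.
{s0} --a--> {s0,s3}  [new]
{s0} --b--> {s3}  [new]
{s0,s3} --a--> {s0,s3}  [seen]
{s0,s3} --b--> {s0,s1,s2,s3}  [new]
{s3} --a--> {s0}  [seen]
{s3} --b--> {s0,s1,s2}  [new]
{s0,s1,s2,s3} --a--> {s0,s1,s2,s3,s4}  [new]
{s0,s1,s2,s3} --b--> {s0,s1,s2,s3}  [seen]
{s0,s1,s2} --a--> {s0,s1,s2,s3,s4}  [seen]
{s0,s1,s2} --b--> {s0,s2,s3}  [new]
{s0,s1,s2,s3,s4} --a--> {s0,s1,s2,s3,s4}  [seen]
{s0,s1,s2,s3,s4} --b--> {s0,s1,s2,s3}  [seen]
{s0,s2,s3} --a--> {s0,s1,s3}  [new]
{s0,s2,s3} --b--> {s0,s1,s2,s3}  [seen]
{s0,s1,s3} --a--> {s0,s1,s2,s3,s4}  [seen]
{s0,s1,s3} --b--> {s0,s1,s2,s3}  [seen]
Reachable DFA states: {s0}, {s0,s3}, {s3}, {s0,s1,s2,s3}, {s0,s1,s2}, {s0,s1,s2,s3,s4}, {s0,s2,s3}, {s0,s1,s3}.
Accepting DFA states (contain an NFA accepting state): {s0}, {s0,s3}, {s3}, {s0,s1,s2,s3}, {s0,s1,s2}, {s0,s1,s2,s3,s4}, {s0,s2,s3}, {s0,s1,s3}.

8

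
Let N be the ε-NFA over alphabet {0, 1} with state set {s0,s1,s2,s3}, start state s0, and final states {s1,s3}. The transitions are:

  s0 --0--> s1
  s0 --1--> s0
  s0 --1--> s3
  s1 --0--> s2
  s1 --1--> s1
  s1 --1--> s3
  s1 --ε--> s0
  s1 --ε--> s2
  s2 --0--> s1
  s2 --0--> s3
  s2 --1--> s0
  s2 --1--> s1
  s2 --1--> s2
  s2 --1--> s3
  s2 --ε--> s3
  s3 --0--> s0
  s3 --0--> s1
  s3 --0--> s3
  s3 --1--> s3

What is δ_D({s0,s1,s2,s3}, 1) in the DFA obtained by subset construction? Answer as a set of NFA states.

{s0,s1,s2,s3}

δ(s0,1) = {s0,s3}; δ(s1,1) = {s1,s3}; δ(s2,1) = {s0,s1,s2,s3}; δ(s3,1) = {s3}.
Union: {s0,s1,s2,s3}.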